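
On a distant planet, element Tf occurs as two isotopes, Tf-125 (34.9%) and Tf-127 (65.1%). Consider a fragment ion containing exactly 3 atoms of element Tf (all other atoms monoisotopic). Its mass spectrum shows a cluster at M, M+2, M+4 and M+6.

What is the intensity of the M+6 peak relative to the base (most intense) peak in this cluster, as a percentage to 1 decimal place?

62.2%

(0.349 + 0.651)^3 gives M 0.0425, M+2 0.2379, M+4 0.4437, M+6 0.2759; the largest is M+4.
P(M+4) = C(3,2) × 0.349^1 × 0.651^2 = 3 × 0.3490 × 0.423801 = 0.443720 (base)
P(M+6) = C(3,3) × 0.349^0 × 0.651^3 = 1 × 1.0000 × 0.27589445 = 0.275894
Relative intensity = 0.275894 / 0.443720 × 100 = 62.2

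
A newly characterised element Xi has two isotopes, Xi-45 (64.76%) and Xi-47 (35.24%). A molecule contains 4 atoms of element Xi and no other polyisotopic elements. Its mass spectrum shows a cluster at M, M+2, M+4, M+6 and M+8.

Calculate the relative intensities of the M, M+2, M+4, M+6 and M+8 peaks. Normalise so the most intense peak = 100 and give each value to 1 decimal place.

Each Xi atom is independently Xi-45 (p = 0.6476) or Xi-47 (q = 0.3524); the cluster is the binomial expansion (p + q)^4.
P(M) = 0.6476^4 = 0.175884
P(M+2) = 4 × 0.6476^3 × 0.3524^1 = 0.382839
P(M+4) = 6 × 0.6476^2 × 0.3524^2 = 0.312490
P(M+6) = 4 × 0.6476^1 × 0.3524^3 = 0.113364
P(M+8) = 0.3524^4 = 0.015422
The M+2 peak is largest (0.382839); scaling to 100 gives 45.9 : 100.0 : 81.6 : 29.6 : 4.0.

45.9 : 100.0 : 81.6 : 29.6 : 4.0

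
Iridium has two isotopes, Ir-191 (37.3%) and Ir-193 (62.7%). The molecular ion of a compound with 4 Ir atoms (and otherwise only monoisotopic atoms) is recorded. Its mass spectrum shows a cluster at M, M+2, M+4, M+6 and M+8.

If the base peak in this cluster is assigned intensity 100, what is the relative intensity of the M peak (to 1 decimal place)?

5.3

Binomial terms of (0.373 + 0.627)^4: M 0.0194, M+2 0.1302, M+4 0.3282, M+6 0.3678, M+8 0.1546 → M+6 is the base peak.
P(M+6) = C(4,3) × 0.373^1 × 0.627^3 = 4 × 0.3730 × 0.24649188 = 0.367766 (base)
P(M) = C(4,0) × 0.373^4 × 0.627^0 = 1 × 0.01935688 × 1.0000 = 0.019357
Relative intensity = 0.019357 / 0.367766 × 100 = 5.3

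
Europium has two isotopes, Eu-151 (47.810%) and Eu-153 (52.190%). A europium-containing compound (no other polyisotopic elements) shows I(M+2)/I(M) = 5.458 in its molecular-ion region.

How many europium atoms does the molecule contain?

The M+2/M ratio from n Eu atoms is n · q/p = n · 0.52190/0.47810.
n = 5.458 × 0.47810/0.52190 = 5.00 ≈ 5

5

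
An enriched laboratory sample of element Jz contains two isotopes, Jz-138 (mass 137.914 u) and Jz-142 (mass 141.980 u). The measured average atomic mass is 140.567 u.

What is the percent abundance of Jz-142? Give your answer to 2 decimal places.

Writing the weighted mean with unknown fraction x of Jz-138:
137.914·x + 141.980·(1 − x) = 140.567
(137.914 − 141.980)·x = 140.567 − 141.980
x = -1.413 / -4.066 = 0.34752 → 34.75% Jz-138, 65.25% Jz-142.

65.25%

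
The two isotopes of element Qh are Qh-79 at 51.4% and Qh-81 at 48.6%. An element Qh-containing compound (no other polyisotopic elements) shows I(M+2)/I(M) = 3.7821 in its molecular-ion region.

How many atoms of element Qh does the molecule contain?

4

The M+2/M ratio from n Qh atoms is n · q/p = n · 0.486/0.514.
n = 3.7821 × 0.514/0.486 = 4.00 ≈ 4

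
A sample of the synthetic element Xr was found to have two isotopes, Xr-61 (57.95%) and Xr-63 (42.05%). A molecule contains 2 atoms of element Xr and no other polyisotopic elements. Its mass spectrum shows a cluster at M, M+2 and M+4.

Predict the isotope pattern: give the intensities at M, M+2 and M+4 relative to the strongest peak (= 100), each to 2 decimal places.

Expanding (0.5795 + 0.4205)^2:
P(M) = 0.5795^2 = 0.335820
P(M+2) = 2 × 0.5795^1 × 0.4205^1 = 0.487360
P(M+4) = 0.4205^2 = 0.176820
The M+2 peak is largest (0.487360); scaling to 100 gives 68.91 : 100.00 : 36.28.

68.91 : 100.00 : 36.28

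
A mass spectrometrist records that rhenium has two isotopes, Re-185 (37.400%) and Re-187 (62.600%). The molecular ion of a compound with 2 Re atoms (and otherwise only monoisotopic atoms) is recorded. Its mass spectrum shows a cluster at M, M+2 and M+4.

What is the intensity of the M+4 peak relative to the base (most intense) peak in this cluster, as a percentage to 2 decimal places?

83.69%

Binomial terms of (0.37400 + 0.62600)^2: M 0.1399, M+2 0.4682, M+4 0.3919 → M+2 is the base peak.
P(M+2) = C(2,1) × 0.37400^1 × 0.62600^1 = 2 × 0.3740 × 0.6260 = 0.468248 (base)
P(M+4) = C(2,2) × 0.37400^0 × 0.62600^2 = 1 × 1.0000 × 0.391876 = 0.391876
Relative intensity = 0.391876 / 0.468248 × 100 = 83.69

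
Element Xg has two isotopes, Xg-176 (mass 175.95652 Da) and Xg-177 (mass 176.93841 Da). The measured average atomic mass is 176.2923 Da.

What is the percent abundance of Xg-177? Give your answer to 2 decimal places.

34.20%

With x = fraction of Xg-176 (so Xg-177 is 1 − x):
175.95652·x + 176.93841·(1 − x) = 176.2923
(175.95652 − 176.93841)·x = 176.2923 − 176.93841
x = -0.64611 / -0.98189 = 0.65803 → 65.80% Xg-176, 34.20% Xg-177.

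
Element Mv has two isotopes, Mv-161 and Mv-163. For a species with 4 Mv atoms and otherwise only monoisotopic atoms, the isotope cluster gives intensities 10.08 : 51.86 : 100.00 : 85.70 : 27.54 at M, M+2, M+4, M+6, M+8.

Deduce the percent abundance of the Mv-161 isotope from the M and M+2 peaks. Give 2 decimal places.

If p is the fraction of Mv that is Mv-161, then I(M+2)/I(M) = [C(4,1)·p^3·(1−p)] / p^4 = 4·(1−p)/p = 51.86/10.08 = 5.1448
(1−p)/p = 5.1448/4 = 1.2862  ⇒  p = 1/(1 + 1.2862) = 0.4374
Mv-161: 43.74%, Mv-163: 56.26%.

43.74%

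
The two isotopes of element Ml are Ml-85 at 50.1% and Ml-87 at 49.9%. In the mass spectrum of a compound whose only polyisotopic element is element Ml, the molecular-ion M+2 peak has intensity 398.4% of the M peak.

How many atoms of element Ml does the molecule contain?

4

With n Ml atoms, P(M+2)/P(M) = C(n,1)·p^(n−1)q / p^n = n·q/p = n · 0.499/0.501.
n = 3.984 × 0.501/0.499 = 4.00 ≈ 4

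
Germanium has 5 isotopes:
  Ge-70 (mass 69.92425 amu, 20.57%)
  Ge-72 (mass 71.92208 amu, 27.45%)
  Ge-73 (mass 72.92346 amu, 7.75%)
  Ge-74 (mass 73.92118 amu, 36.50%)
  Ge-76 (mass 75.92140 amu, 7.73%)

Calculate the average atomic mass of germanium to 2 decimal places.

Average mass = Σ (abundance × isotope mass) = 0.2057 × 69.92425 + 0.2745 × 71.92208 + 0.0775 × 72.92346 + 0.3650 × 73.92118 + 0.0773 × 75.92140
= 14.383418 + 19.742611 + 5.651568 + 26.981231 + 5.868724 = 72.627552 amu

72.63 amu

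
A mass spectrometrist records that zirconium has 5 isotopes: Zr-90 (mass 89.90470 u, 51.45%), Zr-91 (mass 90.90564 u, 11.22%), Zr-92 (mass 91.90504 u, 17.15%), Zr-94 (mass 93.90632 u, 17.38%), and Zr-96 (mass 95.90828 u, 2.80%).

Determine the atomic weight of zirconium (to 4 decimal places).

Ar = Σ fᵢ·mᵢ = 0.5145 × 89.90470 + 0.1122 × 90.90564 + 0.1715 × 91.90504 + 0.1738 × 93.90632 + 0.0280 × 95.90828
= 46.255968 + 10.199613 + 15.761714 + 16.320918 + 2.685432 = 91.223645 u

91.2236 u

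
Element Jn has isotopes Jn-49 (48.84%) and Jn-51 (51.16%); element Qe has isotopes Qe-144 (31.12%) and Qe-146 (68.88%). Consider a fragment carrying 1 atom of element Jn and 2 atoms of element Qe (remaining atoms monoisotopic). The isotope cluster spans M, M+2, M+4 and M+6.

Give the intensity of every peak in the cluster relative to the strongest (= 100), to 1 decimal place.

10.5 : 57.4 : 100.0 : 53.8

Element Jn pattern (n=1): 0.4884 : 0.5116
Element Qe pattern (n=2): 0.09684544 : 0.42870912 : 0.47444544
Convolve the two distributions (both contribute in 2-u steps):
  M: 0.4884×0.09684544 = 0.047299
  M+2: 0.4884×0.42870912 + 0.5116×0.09684544 = 0.258928
  M+4: 0.4884×0.47444544 + 0.5116×0.42870912 = 0.451047
  M+6: 0.5116×0.47444544 = 0.242726
Scale to base peak (0.451047) = 100: 10.5 : 57.4 : 100.0 : 53.8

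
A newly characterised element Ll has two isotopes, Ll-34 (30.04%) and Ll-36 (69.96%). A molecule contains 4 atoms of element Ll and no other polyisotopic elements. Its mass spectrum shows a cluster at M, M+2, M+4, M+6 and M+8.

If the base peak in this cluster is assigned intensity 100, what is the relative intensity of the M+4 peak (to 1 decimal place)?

Term probabilities: M 0.0081, M+2 0.0759, M+4 0.2650, M+6 0.4114, M+8 0.2396. Base peak = M+6.
P(M+6) = C(4,3) × 0.3004^1 × 0.6996^3 = 4 × 0.3004 × 0.34241234 = 0.411443 (base)
P(M+4) = C(4,2) × 0.3004^2 × 0.6996^2 = 6 × 0.09024016 × 0.48944016 = 0.265003
Relative intensity = 0.265003 / 0.411443 × 100 = 64.4

64.4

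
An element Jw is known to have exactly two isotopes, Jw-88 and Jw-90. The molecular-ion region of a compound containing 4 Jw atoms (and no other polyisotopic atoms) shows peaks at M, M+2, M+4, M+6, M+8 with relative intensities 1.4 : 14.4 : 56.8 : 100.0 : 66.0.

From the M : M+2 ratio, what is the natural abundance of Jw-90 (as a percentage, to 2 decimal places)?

Let p = fractional abundance of Jw-88. I(M+2)/I(M) = [C(4,1)·p^3·(1−p)] / p^4 = 4·(1−p)/p = 14.4/1.4 = 10.2857
(1−p)/p = 10.2857/4 = 2.5714  ⇒  p = 1/(1 + 2.5714) = 0.2800
Jw-88: 28.00%, Jw-90: 72.00%.

72.00%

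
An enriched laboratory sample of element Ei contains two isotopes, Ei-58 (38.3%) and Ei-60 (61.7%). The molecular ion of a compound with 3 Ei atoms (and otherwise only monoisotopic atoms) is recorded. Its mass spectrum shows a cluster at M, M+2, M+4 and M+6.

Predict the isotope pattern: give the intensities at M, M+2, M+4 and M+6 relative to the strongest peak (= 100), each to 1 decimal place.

12.8 : 62.1 : 100.0 : 53.7

Each Ei atom is independently Ei-58 (p = 0.383) or Ei-60 (q = 0.617); the cluster is the binomial expansion (p + q)^3.
P(M) = 0.383^3 = 0.056182
P(M+2) = 3 × 0.383^2 × 0.617^1 = 0.271521
P(M+4) = 3 × 0.383^1 × 0.617^2 = 0.437412
P(M+6) = 0.617^3 = 0.234885
The M+4 peak is largest (0.437412); scaling to 100 gives 12.8 : 62.1 : 100.0 : 53.7.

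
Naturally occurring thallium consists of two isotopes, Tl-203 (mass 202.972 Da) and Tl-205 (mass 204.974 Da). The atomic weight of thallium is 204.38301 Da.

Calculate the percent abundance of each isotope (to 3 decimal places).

Tl-203: 29.520%, Tl-205: 70.480%

Let x be the fractional abundance of Tl-203; then Tl-205 has abundance 1 − x.
202.972·x + 204.974·(1 − x) = 204.38301
(202.972 − 204.974)·x = 204.38301 − 204.974
x = -0.59099 / -2.002 = 0.29520 → 29.520% Tl-203, 70.480% Tl-205.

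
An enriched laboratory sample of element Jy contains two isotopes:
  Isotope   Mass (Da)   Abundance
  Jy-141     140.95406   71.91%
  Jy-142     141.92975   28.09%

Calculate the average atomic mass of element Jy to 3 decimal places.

141.228 Da

Ar = Σ fᵢ·mᵢ = 0.7191 × 140.95406 + 0.2809 × 141.92975
= 101.360065 + 39.868067 = 141.228132 Da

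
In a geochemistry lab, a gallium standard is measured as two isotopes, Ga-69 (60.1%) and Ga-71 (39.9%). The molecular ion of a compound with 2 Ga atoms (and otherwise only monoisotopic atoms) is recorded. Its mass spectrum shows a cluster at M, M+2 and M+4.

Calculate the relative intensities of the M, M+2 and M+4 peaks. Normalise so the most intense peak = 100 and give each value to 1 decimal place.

75.3 : 100.0 : 33.2

Expanding (0.601 + 0.399)^2:
P(M) = 0.601^2 = 0.361201
P(M+2) = 2 × 0.601^1 × 0.399^1 = 0.479598
P(M+4) = 0.399^2 = 0.159201
The M+2 peak is largest (0.479598); scaling to 100 gives 75.3 : 100.0 : 33.2.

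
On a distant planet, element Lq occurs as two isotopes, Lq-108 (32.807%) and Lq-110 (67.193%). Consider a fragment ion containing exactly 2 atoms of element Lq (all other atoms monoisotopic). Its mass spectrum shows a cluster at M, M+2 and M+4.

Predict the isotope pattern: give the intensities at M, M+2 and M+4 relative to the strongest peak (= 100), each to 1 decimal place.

Each Lq atom is independently Lq-108 (p = 0.32807) or Lq-110 (q = 0.67193); the cluster is the binomial expansion (p + q)^2.
P(M) = 0.32807^2 = 0.107630
P(M+2) = 2 × 0.32807^1 × 0.67193^1 = 0.440880
P(M+4) = 0.67193^2 = 0.451490
The M+4 peak is largest (0.451490); scaling to 100 gives 23.8 : 97.7 : 100.0.

23.8 : 97.7 : 100.0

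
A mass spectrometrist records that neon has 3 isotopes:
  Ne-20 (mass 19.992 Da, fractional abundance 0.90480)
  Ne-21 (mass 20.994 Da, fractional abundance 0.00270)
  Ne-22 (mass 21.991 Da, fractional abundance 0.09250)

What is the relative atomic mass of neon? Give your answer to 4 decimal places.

20.1796 Da

Weight each isotope mass by its fractional abundance: 0.90480 × 19.992 + 0.00270 × 20.994 + 0.09250 × 21.991
= 18.08876 + 0.05668 + 2.03417 = 20.17961 Da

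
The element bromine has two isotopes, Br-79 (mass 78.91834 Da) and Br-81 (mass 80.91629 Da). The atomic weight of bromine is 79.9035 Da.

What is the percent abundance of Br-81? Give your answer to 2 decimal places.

Writing the weighted mean with unknown fraction x of Br-79:
78.91834·x + 80.91629·(1 − x) = 79.9035
(78.91834 − 80.91629)·x = 79.9035 − 80.91629
x = -1.01279 / -1.99795 = 0.50691 → 50.69% Br-79, 49.31% Br-81.

49.31%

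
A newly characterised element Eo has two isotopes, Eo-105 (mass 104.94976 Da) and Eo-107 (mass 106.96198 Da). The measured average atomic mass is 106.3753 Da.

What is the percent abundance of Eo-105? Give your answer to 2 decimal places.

Let x be the fractional abundance of Eo-105; then Eo-107 has abundance 1 − x.
104.94976·x + 106.96198·(1 − x) = 106.3753
(104.94976 − 106.96198)·x = 106.3753 − 106.96198
x = -0.58668 / -2.01222 = 0.29156 → 29.16% Eo-105, 70.84% Eo-107.

29.16%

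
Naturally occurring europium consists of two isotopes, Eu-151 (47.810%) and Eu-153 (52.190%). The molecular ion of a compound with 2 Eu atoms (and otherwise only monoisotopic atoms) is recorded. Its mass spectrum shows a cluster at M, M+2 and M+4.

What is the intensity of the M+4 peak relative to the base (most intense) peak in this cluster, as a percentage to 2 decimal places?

Binomial terms of (0.47810 + 0.52190)^2: M 0.2286, M+2 0.4990, M+4 0.2724 → M+2 is the base peak.
P(M+2) = C(2,1) × 0.47810^1 × 0.52190^1 = 2 × 0.4781 × 0.5219 = 0.499041 (base)
P(M+4) = C(2,2) × 0.47810^0 × 0.52190^2 = 1 × 1.0000 × 0.27237961 = 0.272380
Relative intensity = 0.272380 / 0.499041 × 100 = 54.58

54.58%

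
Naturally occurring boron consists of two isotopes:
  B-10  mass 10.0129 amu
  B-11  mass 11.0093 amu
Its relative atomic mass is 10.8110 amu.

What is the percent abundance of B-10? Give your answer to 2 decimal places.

19.90%

With x = fraction of B-10 (so B-11 is 1 − x):
10.0129·x + 11.0093·(1 − x) = 10.8110
(10.0129 − 11.0093)·x = 10.8110 − 11.0093
x = -0.1983 / -0.9964 = 0.19902 → 19.90% B-10, 80.10% B-11.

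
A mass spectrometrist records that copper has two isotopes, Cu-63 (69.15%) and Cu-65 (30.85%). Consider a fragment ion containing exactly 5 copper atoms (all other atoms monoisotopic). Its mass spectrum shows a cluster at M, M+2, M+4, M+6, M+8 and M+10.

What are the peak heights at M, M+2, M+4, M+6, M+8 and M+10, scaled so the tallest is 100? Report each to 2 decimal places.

44.83 : 100.00 : 89.23 : 39.81 : 8.88 : 0.79

The 5 Cu atoms are independent, so intensities follow the terms of (0.6915 + 0.3085)^5.
P(M) = 0.6915^5 = 0.158111
P(M+2) = 5 × 0.6915^4 × 0.3085^1 = 0.352691
P(M+4) = 10 × 0.6915^3 × 0.3085^2 = 0.314693
P(M+6) = 10 × 0.6915^2 × 0.3085^3 = 0.140394
P(M+8) = 5 × 0.6915^1 × 0.3085^4 = 0.031317
P(M+10) = 0.3085^5 = 0.002794
The M+2 peak is largest (0.352691); scaling to 100 gives 44.83 : 100.00 : 89.23 : 39.81 : 8.88 : 0.79.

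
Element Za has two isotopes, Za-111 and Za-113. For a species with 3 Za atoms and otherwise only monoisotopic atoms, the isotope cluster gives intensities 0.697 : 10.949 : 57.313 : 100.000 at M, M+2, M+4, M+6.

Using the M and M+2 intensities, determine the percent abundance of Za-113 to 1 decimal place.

Write p for the Za-111 fraction. I(M+2)/I(M) = [C(3,1)·p^2·(1−p)] / p^3 = 3·(1−p)/p = 10.949/0.697 = 15.7088
(1−p)/p = 15.7088/3 = 5.2363  ⇒  p = 1/(1 + 5.2363) = 0.1604
Za-111: 16.0%, Za-113: 84.0%.

84.0%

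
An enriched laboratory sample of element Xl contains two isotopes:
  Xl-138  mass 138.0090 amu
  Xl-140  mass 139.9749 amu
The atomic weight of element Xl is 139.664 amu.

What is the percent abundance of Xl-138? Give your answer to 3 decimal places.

Writing the weighted mean with unknown fraction x of Xl-138:
138.0090·x + 139.9749·(1 − x) = 139.664
(138.0090 − 139.9749)·x = 139.664 − 139.9749
x = -0.3109 / -1.9659 = 0.15815 → 15.815% Xl-138, 84.185% Xl-140.

15.815%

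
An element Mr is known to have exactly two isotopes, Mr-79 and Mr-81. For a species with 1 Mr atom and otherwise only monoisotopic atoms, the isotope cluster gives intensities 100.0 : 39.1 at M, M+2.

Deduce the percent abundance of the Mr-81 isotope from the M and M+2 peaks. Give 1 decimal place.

Let p = fractional abundance of Mr-79. I(M+2)/I(M) = [C(1,1)·p^0·(1−p)] / p^1 = 1·(1−p)/p = 39.1/100.0 = 0.3910
(1−p)/p = 0.3910/1 = 0.3910  ⇒  p = 1/(1 + 0.3910) = 0.7189
Mr-79: 71.9%, Mr-81: 28.1%.

28.1%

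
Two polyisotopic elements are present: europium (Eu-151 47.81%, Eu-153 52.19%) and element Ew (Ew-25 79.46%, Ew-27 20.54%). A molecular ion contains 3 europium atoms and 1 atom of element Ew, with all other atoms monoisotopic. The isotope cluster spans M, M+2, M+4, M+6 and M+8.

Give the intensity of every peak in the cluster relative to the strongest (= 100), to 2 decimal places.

22.62 : 79.91 : 100.00 : 50.32 : 7.61

Europium pattern (n=3): 0.10928391 : 0.3578871 : 0.39067407 : 0.14215492
Element Ew pattern (n=1): 0.7946 : 0.2054
Convolve the two distributions (both contribute in 2-u steps):
  M: 0.10928391×0.7946 = 0.086837
  M+2: 0.10928391×0.2054 + 0.3578871×0.7946 = 0.306824
  M+4: 0.3578871×0.2054 + 0.39067407×0.7946 = 0.383940
  M+6: 0.39067407×0.2054 + 0.14215492×0.7946 = 0.193201
  M+8: 0.14215492×0.2054 = 0.029199
Scale to base peak (0.383940) = 100: 22.62 : 79.91 : 100.00 : 50.32 : 7.61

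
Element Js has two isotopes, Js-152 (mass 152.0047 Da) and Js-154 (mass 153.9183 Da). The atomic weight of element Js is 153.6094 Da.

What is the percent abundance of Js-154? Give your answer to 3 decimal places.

83.858%

Writing the weighted mean with unknown fraction x of Js-152:
152.0047·x + 153.9183·(1 − x) = 153.6094
(152.0047 − 153.9183)·x = 153.6094 − 153.9183
x = -0.3089 / -1.9136 = 0.16142 → 16.142% Js-152, 83.858% Js-154.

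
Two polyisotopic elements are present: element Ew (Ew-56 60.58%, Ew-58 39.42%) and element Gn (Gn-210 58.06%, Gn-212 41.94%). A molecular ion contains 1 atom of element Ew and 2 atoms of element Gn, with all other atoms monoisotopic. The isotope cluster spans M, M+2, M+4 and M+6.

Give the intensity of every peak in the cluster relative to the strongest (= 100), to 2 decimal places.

47.72 : 100.00 : 69.77 : 16.20

Element Ew pattern (n=1): 0.6058 : 0.3942
Element Gn pattern (n=2): 0.33709636 : 0.48700728 : 0.17589636
Convolve the two distributions (both contribute in 2-u steps):
  M: 0.6058×0.33709636 = 0.204213
  M+2: 0.6058×0.48700728 + 0.3942×0.33709636 = 0.427912
  M+4: 0.6058×0.17589636 + 0.3942×0.48700728 = 0.298536
  M+6: 0.3942×0.17589636 = 0.069338
Scale to base peak (0.427912) = 100: 47.72 : 100.00 : 69.77 : 16.20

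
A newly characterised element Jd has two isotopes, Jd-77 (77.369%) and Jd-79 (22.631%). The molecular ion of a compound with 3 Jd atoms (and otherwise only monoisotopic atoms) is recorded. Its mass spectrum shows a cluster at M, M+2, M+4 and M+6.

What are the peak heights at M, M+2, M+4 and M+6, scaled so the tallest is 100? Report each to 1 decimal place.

100.0 : 87.8 : 25.7 : 2.5

Each Jd atom is independently Jd-77 (p = 0.77369) or Jd-79 (q = 0.22631); the cluster is the binomial expansion (p + q)^3.
P(M) = 0.77369^3 = 0.463128
P(M+2) = 3 × 0.77369^2 × 0.22631^1 = 0.406405
P(M+4) = 3 × 0.77369^1 × 0.22631^2 = 0.118876
P(M+6) = 0.22631^3 = 0.011591
The M peak is largest (0.463128); scaling to 100 gives 100.0 : 87.8 : 25.7 : 2.5.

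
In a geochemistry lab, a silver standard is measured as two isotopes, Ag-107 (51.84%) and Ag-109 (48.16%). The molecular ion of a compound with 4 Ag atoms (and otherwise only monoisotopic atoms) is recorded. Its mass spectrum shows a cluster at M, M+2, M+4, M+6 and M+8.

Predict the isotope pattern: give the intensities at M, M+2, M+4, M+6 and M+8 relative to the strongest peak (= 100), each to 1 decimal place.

19.3 : 71.8 : 100.0 : 61.9 : 14.4

The 4 Ag atoms are independent, so intensities follow the terms of (0.5184 + 0.4816)^4.
P(M) = 0.5184^4 = 0.072220
P(M+2) = 4 × 0.5184^3 × 0.4816^1 = 0.268375
P(M+4) = 6 × 0.5184^2 × 0.4816^2 = 0.373985
P(M+6) = 4 × 0.5184^1 × 0.4816^3 = 0.231624
P(M+8) = 0.4816^4 = 0.053795
The M+4 peak is largest (0.373985); scaling to 100 gives 19.3 : 71.8 : 100.0 : 61.9 : 14.4.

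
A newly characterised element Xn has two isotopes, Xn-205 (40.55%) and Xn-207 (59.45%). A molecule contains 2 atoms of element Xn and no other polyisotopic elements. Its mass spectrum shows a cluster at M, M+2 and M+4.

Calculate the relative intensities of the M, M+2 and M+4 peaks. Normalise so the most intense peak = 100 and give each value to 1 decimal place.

Expanding (0.4055 + 0.5945)^2:
P(M) = 0.4055^2 = 0.164430
P(M+2) = 2 × 0.4055^1 × 0.5945^1 = 0.482139
P(M+4) = 0.5945^2 = 0.353430
The M+2 peak is largest (0.482139); scaling to 100 gives 34.1 : 100.0 : 73.3.

34.1 : 100.0 : 73.3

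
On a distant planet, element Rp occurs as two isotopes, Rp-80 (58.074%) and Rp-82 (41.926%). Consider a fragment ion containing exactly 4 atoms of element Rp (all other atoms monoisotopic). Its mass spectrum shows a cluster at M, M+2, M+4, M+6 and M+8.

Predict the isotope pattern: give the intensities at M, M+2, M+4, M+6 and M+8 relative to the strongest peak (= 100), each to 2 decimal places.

31.98 : 92.34 : 100.00 : 48.13 : 8.69

Expanding (0.58074 + 0.41926)^4:
P(M) = 0.58074^4 = 0.113744
P(M+2) = 4 × 0.58074^3 × 0.41926^1 = 0.328465
P(M+4) = 6 × 0.58074^2 × 0.41926^2 = 0.355698
P(M+6) = 4 × 0.58074^1 × 0.41926^3 = 0.171195
P(M+8) = 0.41926^4 = 0.030898
The M+4 peak is largest (0.355698); scaling to 100 gives 31.98 : 92.34 : 100.00 : 48.13 : 8.69.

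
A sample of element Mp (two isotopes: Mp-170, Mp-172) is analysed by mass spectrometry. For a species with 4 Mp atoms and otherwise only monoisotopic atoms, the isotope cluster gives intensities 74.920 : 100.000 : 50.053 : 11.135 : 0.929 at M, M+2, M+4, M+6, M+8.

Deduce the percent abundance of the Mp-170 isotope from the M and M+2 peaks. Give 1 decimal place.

75.0%

Write p for the Mp-170 fraction. I(M+2)/I(M) = [C(4,1)·p^3·(1−p)] / p^4 = 4·(1−p)/p = 100.000/74.920 = 1.3348
(1−p)/p = 1.3348/4 = 0.3337  ⇒  p = 1/(1 + 0.3337) = 0.7498
Mp-170: 75.0%, Mp-172: 25.0%.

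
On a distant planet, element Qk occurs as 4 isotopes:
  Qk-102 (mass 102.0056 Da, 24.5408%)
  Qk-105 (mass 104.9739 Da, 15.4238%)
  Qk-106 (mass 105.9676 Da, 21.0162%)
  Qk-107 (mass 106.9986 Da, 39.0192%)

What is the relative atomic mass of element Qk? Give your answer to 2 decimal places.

Weight each isotope mass by its fractional abundance: 0.245408 × 102.0056 + 0.154238 × 104.9739 + 0.210162 × 105.9676 + 0.390192 × 106.9986
= 25.03299 + 16.19096 + 22.27036 + 41.75000 = 105.24431 Da

105.24 Da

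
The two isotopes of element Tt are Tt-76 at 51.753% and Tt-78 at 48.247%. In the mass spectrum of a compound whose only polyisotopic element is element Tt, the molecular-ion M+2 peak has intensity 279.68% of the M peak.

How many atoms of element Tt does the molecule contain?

3

With n Tt atoms, P(M+2)/P(M) = C(n,1)·p^(n−1)q / p^n = n·q/p = n · 0.48247/0.51753.
n = 2.7968 × 0.51753/0.48247 = 3.00 ≈ 3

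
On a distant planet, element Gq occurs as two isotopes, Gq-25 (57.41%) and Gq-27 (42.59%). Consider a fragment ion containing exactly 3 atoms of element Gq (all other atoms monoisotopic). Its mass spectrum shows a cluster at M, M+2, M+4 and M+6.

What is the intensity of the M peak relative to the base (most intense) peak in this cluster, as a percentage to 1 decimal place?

44.9%

(0.5741 + 0.4259)^3 gives M 0.1892, M+2 0.4211, M+4 0.3124, M+6 0.0773; the largest is M+2.
P(M+2) = C(3,1) × 0.5741^2 × 0.4259^1 = 3 × 0.32959081 × 0.4259 = 0.421118 (base)
P(M) = C(3,0) × 0.5741^3 × 0.4259^0 = 1 × 0.18921808 × 1.0000 = 0.189218
Relative intensity = 0.189218 / 0.421118 × 100 = 44.9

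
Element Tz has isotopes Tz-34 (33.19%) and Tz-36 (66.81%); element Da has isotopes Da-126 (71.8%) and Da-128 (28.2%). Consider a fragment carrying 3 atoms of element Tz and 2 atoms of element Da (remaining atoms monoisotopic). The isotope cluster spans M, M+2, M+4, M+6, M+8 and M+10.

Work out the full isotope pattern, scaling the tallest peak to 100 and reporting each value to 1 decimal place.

5.4 : 36.6 : 91.5 : 100.0 : 44.4 : 6.8

Element Tz pattern (n=3): 0.03656131 : 0.2207889 : 0.44443827 : 0.29821152
Element Da pattern (n=2): 0.515524 : 0.404952 : 0.079524
Convolve the two distributions (both contribute in 2-u steps):
  M: 0.03656131×0.515524 = 0.018848
  M+2: 0.03656131×0.404952 + 0.2207889×0.515524 = 0.128628
  M+4: 0.03656131×0.079524 + 0.2207889×0.404952 + 0.44443827×0.515524 = 0.321435
  M+6: 0.2207889×0.079524 + 0.44443827×0.404952 + 0.29821152×0.515524 = 0.351269
  M+8: 0.44443827×0.079524 + 0.29821152×0.404952 = 0.156105
  M+10: 0.29821152×0.079524 = 0.023715
Scale to base peak (0.351269) = 100: 5.4 : 36.6 : 91.5 : 100.0 : 44.4 : 6.8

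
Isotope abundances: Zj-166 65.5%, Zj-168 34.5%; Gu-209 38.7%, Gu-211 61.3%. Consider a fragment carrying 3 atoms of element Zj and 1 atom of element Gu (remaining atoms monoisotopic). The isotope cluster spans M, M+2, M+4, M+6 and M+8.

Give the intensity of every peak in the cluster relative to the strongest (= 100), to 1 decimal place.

30.0 : 94.9 : 100.0 : 43.9 : 6.9

Element Zj pattern (n=3): 0.28101138 : 0.44404088 : 0.23388412 : 0.04106362
Element Gu pattern (n=1): 0.3870 : 0.6130
Convolve the two distributions (both contribute in 2-u steps):
  M: 0.28101138×0.3870 = 0.108751
  M+2: 0.28101138×0.6130 + 0.44404088×0.3870 = 0.344104
  M+4: 0.44404088×0.6130 + 0.23388412×0.3870 = 0.362710
  M+6: 0.23388412×0.6130 + 0.04106362×0.3870 = 0.159263
  M+8: 0.04106362×0.6130 = 0.025172
Scale to base peak (0.362710) = 100: 30.0 : 94.9 : 100.0 : 43.9 : 6.9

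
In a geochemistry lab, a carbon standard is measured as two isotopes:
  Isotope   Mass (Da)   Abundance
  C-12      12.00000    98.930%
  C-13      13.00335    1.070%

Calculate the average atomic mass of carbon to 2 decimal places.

The abundance-weighted mean is 0.98930 × 12.00000 + 0.01070 × 13.00335
= 11.871600 + 0.139136 = 12.010736 Da

12.01 Da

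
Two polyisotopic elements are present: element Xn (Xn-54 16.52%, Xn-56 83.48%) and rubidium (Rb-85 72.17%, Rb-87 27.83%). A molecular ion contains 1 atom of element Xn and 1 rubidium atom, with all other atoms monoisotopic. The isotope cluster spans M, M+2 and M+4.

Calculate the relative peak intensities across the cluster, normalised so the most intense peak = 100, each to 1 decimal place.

Element Xn pattern (n=1): 0.1652 : 0.8348
Rubidium pattern (n=1): 0.7217 : 0.2783
Convolve the two distributions (both contribute in 2-u steps):
  M: 0.1652×0.7217 = 0.119225
  M+2: 0.1652×0.2783 + 0.8348×0.7217 = 0.648450
  M+4: 0.8348×0.2783 = 0.232325
Scale to base peak (0.648450) = 100: 18.4 : 100.0 : 35.8

18.4 : 100.0 : 35.8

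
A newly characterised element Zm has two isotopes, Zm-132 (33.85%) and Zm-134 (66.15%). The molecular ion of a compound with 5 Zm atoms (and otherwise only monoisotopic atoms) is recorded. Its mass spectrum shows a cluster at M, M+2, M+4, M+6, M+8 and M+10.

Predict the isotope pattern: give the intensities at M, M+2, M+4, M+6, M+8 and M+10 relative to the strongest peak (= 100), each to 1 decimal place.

Each Zm atom is independently Zm-132 (p = 0.3385) or Zm-134 (q = 0.6615); the cluster is the binomial expansion (p + q)^5.
P(M) = 0.3385^5 = 0.004444
P(M+2) = 5 × 0.3385^4 × 0.6615^1 = 0.043424
P(M+4) = 10 × 0.3385^3 × 0.6615^2 = 0.169721
P(M+6) = 10 × 0.3385^2 × 0.6615^3 = 0.331671
P(M+8) = 5 × 0.3385^1 × 0.6615^4 = 0.324077
P(M+10) = 0.6615^5 = 0.126663
The M+6 peak is largest (0.331671); scaling to 100 gives 1.3 : 13.1 : 51.2 : 100.0 : 97.7 : 38.2.

1.3 : 13.1 : 51.2 : 100.0 : 97.7 : 38.2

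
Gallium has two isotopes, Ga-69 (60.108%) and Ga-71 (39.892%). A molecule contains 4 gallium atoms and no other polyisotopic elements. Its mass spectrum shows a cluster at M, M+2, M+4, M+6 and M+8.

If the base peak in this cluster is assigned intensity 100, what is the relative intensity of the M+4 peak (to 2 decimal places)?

(0.60108 + 0.39892)^4 gives M 0.1305, M+2 0.3465, M+4 0.3450, M+6 0.1526, M+8 0.0253; the largest is M+2.
P(M+2) = C(4,1) × 0.60108^3 × 0.39892^1 = 4 × 0.2171685 × 0.39892 = 0.346531 (base)
P(M+4) = C(4,2) × 0.60108^2 × 0.39892^2 = 6 × 0.36129717 × 0.15913717 = 0.344975
Relative intensity = 0.344975 / 0.346531 × 100 = 99.55

99.55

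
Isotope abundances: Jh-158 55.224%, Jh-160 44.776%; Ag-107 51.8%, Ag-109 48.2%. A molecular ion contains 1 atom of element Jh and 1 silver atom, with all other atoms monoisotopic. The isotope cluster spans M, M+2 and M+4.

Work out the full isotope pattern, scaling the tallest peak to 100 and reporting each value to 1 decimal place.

57.4 : 100.0 : 43.3

Element Jh pattern (n=1): 0.55224 : 0.44776
Silver pattern (n=1): 0.5180 : 0.4820
Convolve the two distributions (both contribute in 2-u steps):
  M: 0.55224×0.5180 = 0.286060
  M+2: 0.55224×0.4820 + 0.44776×0.5180 = 0.498119
  M+4: 0.44776×0.4820 = 0.215820
Scale to base peak (0.498119) = 100: 57.4 : 100.0 : 43.3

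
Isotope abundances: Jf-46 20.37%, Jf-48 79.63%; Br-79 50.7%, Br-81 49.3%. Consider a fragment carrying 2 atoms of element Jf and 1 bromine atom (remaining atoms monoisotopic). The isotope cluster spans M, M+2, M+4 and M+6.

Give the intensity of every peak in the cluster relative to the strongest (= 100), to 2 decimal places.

4.37 : 38.41 : 100.00 : 64.93

Element Jf pattern (n=2): 0.04149369 : 0.32441262 : 0.63409369
Bromine pattern (n=1): 0.5070 : 0.4930
Convolve the two distributions (both contribute in 2-u steps):
  M: 0.04149369×0.5070 = 0.021037
  M+2: 0.04149369×0.4930 + 0.32441262×0.5070 = 0.184934
  M+4: 0.32441262×0.4930 + 0.63409369×0.5070 = 0.481421
  M+6: 0.63409369×0.4930 = 0.312608
Scale to base peak (0.481421) = 100: 4.37 : 38.41 : 100.00 : 64.93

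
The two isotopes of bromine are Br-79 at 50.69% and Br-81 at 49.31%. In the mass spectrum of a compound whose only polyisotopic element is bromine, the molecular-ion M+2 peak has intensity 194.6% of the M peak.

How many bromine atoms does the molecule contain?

With n Br atoms, P(M+2)/P(M) = C(n,1)·p^(n−1)q / p^n = n·q/p = n · 0.4931/0.5069.
n = 1.946 × 0.5069/0.4931 = 2.00 ≈ 2

2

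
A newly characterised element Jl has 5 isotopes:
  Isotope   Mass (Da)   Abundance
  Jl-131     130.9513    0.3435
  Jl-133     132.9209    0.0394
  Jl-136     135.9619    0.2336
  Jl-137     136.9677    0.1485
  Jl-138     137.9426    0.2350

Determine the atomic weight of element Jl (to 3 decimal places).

Average mass = Σ (abundance × isotope mass) = 0.3435 × 130.9513 + 0.0394 × 132.9209 + 0.2336 × 135.9619 + 0.1485 × 136.9677 + 0.2350 × 137.9426
= 44.98177 + 5.23708 + 31.76070 + 20.33970 + 32.41651 = 134.73576 Da

134.736 Da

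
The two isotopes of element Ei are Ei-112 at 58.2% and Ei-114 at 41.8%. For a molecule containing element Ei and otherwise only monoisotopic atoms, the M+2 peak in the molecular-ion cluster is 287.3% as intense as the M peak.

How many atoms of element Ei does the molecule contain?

4

The M+2/M ratio from n Ei atoms is n · q/p = n · 0.418/0.582.
n = 2.873 × 0.582/0.418 = 4.00 ≈ 4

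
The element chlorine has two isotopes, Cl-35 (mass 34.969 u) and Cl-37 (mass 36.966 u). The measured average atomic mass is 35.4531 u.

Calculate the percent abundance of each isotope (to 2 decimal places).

With x = fraction of Cl-35 (so Cl-37 is 1 − x):
34.969·x + 36.966·(1 − x) = 35.4531
(34.969 − 36.966)·x = 35.4531 − 36.966
x = -1.5129 / -1.997 = 0.75759 → 75.76% Cl-35, 24.24% Cl-37.

Cl-35: 75.76%, Cl-37: 24.24%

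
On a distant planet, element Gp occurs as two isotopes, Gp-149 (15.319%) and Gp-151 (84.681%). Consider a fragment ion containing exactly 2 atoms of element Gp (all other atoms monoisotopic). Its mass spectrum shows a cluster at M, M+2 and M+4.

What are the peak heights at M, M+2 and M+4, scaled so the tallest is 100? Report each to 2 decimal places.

Expanding (0.15319 + 0.84681)^2:
P(M) = 0.15319^2 = 0.023467
P(M+2) = 2 × 0.15319^1 × 0.84681^1 = 0.259446
P(M+4) = 0.84681^2 = 0.717087
The M+4 peak is largest (0.717087); scaling to 100 gives 3.27 : 36.18 : 100.00.

3.27 : 36.18 : 100.00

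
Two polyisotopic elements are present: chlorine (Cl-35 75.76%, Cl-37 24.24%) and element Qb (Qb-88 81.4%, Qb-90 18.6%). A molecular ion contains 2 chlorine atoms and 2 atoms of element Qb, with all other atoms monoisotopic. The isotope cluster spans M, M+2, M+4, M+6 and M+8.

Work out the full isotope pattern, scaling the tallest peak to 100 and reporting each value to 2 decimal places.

91.16 : 100.00 : 40.75 : 7.31 : 0.49

Chlorine pattern (n=2): 0.57395776 : 0.36728448 : 0.05875776
Element Qb pattern (n=2): 0.662596 : 0.302808 : 0.034596
Convolve the two distributions (both contribute in 2-u steps):
  M: 0.57395776×0.662596 = 0.380302
  M+2: 0.57395776×0.302808 + 0.36728448×0.662596 = 0.417160
  M+4: 0.57395776×0.034596 + 0.36728448×0.302808 + 0.05875776×0.662596 = 0.170006
  M+6: 0.36728448×0.034596 + 0.05875776×0.302808 = 0.030499
  M+8: 0.05875776×0.034596 = 0.002033
Scale to base peak (0.417160) = 100: 91.16 : 100.00 : 40.75 : 7.31 : 0.49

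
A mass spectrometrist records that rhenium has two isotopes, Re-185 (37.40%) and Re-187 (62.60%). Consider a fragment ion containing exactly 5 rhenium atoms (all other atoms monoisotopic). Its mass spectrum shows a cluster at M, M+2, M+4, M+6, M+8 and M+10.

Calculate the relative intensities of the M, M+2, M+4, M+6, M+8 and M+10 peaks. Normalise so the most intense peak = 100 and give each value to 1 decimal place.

2.1 : 17.8 : 59.7 : 100.0 : 83.7 : 28.0

Expanding (0.3740 + 0.6260)^5:
P(M) = 0.3740^5 = 0.007317
P(M+2) = 5 × 0.3740^4 × 0.6260^1 = 0.061239
P(M+4) = 10 × 0.3740^3 × 0.6260^2 = 0.205005
P(M+6) = 10 × 0.3740^2 × 0.6260^3 = 0.343136
P(M+8) = 5 × 0.3740^1 × 0.6260^4 = 0.287170
P(M+10) = 0.6260^5 = 0.096133
The M+6 peak is largest (0.343136); scaling to 100 gives 2.1 : 17.8 : 59.7 : 100.0 : 83.7 : 28.0.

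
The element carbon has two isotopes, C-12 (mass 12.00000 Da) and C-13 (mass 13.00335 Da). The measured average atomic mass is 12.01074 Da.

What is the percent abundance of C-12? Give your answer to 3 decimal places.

With x = fraction of C-12 (so C-13 is 1 − x):
12.00000·x + 13.00335·(1 − x) = 12.01074
(12.00000 − 13.00335)·x = 12.01074 − 13.00335
x = -0.99261 / -1.00335 = 0.98930 → 98.930% C-12, 1.070% C-13.

98.930%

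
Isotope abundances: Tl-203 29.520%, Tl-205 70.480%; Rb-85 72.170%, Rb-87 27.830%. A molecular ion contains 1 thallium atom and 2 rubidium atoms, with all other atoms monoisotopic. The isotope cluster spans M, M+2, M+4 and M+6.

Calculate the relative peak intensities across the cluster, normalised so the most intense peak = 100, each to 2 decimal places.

Thallium pattern (n=1): 0.2952 : 0.7048
Rubidium pattern (n=2): 0.52085089 : 0.40169822 : 0.07745089
Convolve the two distributions (both contribute in 2-u steps):
  M: 0.2952×0.52085089 = 0.153755
  M+2: 0.2952×0.40169822 + 0.7048×0.52085089 = 0.485677
  M+4: 0.2952×0.07745089 + 0.7048×0.40169822 = 0.305980
  M+6: 0.7048×0.07745089 = 0.054587
Scale to base peak (0.485677) = 100: 31.66 : 100.00 : 63.00 : 11.24

31.66 : 100.00 : 63.00 : 11.24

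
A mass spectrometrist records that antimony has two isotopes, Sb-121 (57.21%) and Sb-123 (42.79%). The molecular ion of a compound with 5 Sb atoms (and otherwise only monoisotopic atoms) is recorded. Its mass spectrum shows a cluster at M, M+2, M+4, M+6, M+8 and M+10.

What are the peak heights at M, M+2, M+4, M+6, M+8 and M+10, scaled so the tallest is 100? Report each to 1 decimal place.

17.9 : 66.8 : 100.0 : 74.8 : 28.0 : 4.2

The 5 Sb atoms are independent, so intensities follow the terms of (0.5721 + 0.4279)^5.
P(M) = 0.5721^5 = 0.061286
P(M+2) = 5 × 0.5721^4 × 0.4279^1 = 0.229192
P(M+4) = 10 × 0.5721^3 × 0.4279^2 = 0.342847
P(M+6) = 10 × 0.5721^2 × 0.4279^3 = 0.256431
P(M+8) = 5 × 0.5721^1 × 0.4279^4 = 0.095898
P(M+10) = 0.4279^5 = 0.014345
The M+4 peak is largest (0.342847); scaling to 100 gives 17.9 : 66.8 : 100.0 : 74.8 : 28.0 : 4.2.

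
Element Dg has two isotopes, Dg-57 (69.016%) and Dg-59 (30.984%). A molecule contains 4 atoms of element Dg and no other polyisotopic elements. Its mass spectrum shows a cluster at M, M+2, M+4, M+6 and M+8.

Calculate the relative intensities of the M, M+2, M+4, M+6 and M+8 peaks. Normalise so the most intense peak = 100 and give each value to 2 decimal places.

Expanding (0.69016 + 0.30984)^4:
P(M) = 0.69016^4 = 0.226882
P(M+2) = 4 × 0.69016^3 × 0.30984^1 = 0.407424
P(M+4) = 6 × 0.69016^2 × 0.30984^2 = 0.274363
P(M+6) = 4 × 0.69016^1 × 0.30984^3 = 0.082115
P(M+8) = 0.30984^4 = 0.009216
The M+2 peak is largest (0.407424); scaling to 100 gives 55.69 : 100.00 : 67.34 : 20.15 : 2.26.

55.69 : 100.00 : 67.34 : 20.15 : 2.26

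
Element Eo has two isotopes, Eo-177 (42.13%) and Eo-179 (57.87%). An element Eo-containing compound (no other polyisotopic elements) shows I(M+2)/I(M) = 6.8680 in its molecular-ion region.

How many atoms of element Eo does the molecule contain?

5

The M+2/M ratio from n Eo atoms is n · q/p = n · 0.5787/0.4213.
n = 6.8680 × 0.4213/0.5787 = 5.00 ≈ 5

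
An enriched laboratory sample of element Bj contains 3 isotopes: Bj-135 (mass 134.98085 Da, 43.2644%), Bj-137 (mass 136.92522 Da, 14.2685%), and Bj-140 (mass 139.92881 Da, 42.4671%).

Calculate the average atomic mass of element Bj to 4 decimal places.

The abundance-weighted mean is 0.432644 × 134.98085 + 0.142685 × 136.92522 + 0.424671 × 139.92881
= 58.398655 + 19.537175 + 59.423708 = 137.359538 Da

137.3595 Da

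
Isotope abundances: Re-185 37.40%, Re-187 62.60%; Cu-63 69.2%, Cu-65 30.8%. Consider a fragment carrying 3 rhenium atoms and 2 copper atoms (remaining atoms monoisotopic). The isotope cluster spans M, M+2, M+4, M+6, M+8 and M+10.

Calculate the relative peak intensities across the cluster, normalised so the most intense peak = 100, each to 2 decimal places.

Rhenium pattern (n=3): 0.05231362 : 0.26268713 : 0.43968487 : 0.24531438
Copper pattern (n=2): 0.478864 : 0.426272 : 0.094864
Convolve the two distributions (both contribute in 2-u steps):
  M: 0.05231362×0.478864 = 0.025051
  M+2: 0.05231362×0.426272 + 0.26268713×0.478864 = 0.148091
  M+4: 0.05231362×0.094864 + 0.26268713×0.426272 + 0.43968487×0.478864 = 0.327488
  M+6: 0.26268713×0.094864 + 0.43968487×0.426272 + 0.24531438×0.478864 = 0.329817
  M+8: 0.43968487×0.094864 + 0.24531438×0.426272 = 0.146281
  M+10: 0.24531438×0.094864 = 0.023272
Scale to base peak (0.329817) = 100: 7.60 : 44.90 : 99.29 : 100.00 : 44.35 : 7.06

7.60 : 44.90 : 99.29 : 100.00 : 44.35 : 7.06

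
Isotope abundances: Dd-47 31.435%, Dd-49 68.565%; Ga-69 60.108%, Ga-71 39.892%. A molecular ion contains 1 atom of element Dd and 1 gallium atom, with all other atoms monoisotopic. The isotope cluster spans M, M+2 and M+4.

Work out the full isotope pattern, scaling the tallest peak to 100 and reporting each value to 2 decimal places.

Element Dd pattern (n=1): 0.31435 : 0.68565
Gallium pattern (n=1): 0.60108 : 0.39892
Convolve the two distributions (both contribute in 2-u steps):
  M: 0.31435×0.60108 = 0.188949
  M+2: 0.31435×0.39892 + 0.68565×0.60108 = 0.537531
  M+4: 0.68565×0.39892 = 0.273519
Scale to base peak (0.537531) = 100: 35.15 : 100.00 : 50.88

35.15 : 100.00 : 50.88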